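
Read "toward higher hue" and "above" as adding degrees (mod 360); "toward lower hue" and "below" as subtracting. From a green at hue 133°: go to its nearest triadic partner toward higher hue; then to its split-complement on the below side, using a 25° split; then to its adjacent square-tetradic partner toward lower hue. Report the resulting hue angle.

318°

triadic ↑ +120°: 133 + 120 = 253°
split-comp 25° ↓ +155°: 253 + 155 = 408 → 408 − 360 = 48°
square ↓ −90°: 48 − 90 = -42 → -42 + 360 = 318°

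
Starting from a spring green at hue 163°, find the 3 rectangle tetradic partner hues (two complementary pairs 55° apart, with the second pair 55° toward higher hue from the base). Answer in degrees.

218°, 343°, and 38°

A rectangular tetradic uses two complementary pairs 55° apart: offsets 0°, 55°, 180°, 235°.
163 + 55 = 218°
163 + 180 = 343°
163 + 235 = 398 → 398 − 360 = 38°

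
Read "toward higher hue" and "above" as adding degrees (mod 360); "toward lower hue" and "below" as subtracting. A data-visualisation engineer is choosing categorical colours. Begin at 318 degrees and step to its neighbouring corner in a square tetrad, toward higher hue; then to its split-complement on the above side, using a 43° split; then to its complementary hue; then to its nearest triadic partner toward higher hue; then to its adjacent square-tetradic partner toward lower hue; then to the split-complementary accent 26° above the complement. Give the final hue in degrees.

318 + 90 = 408 → 408 − 360 = 48°   (square ↑)
48 + 223 = 271°   (split-comp 43° ↑)
271 + 180 = 451 → 451 − 360 = 91°   (complement)
91 + 120 = 211°   (triadic ↑)
211 − 90 = 121°   (square ↓)
121 + 206 = 327°   (split-comp 26° ↑)

327°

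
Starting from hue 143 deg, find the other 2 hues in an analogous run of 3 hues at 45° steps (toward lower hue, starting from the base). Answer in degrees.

Analogous hues sit every 45° along the wheel.
143 − 45 = 98°
143 − 90 = 53°

98° and 53°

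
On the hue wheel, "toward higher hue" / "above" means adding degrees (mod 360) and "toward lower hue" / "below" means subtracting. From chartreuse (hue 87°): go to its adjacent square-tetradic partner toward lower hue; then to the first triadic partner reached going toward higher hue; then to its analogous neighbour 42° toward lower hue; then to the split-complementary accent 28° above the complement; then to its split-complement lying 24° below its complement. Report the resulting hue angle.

square ↓ −90°: 87 − 90 = -3 → -3 + 360 = 357°
triadic ↑ +120°: 357 + 120 = 477 → 477 − 360 = 117°
analog 42° ↓ −42°: 117 − 42 = 75°
split-comp 28° ↑ +208°: 75 + 208 = 283°
split-comp 24° ↓ +156°: 283 + 156 = 439 → 439 − 360 = 79°

79°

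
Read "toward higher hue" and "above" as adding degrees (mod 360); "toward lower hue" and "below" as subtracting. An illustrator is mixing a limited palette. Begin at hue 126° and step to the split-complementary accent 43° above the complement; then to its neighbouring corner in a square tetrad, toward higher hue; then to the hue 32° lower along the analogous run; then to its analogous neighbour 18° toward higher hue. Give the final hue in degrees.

65°

+223° (split-comp 43° ↑): 126 + 223 = 349°
+90° (square ↑): 349 + 90 = 439 → 439 − 360 = 79°
−32° (analog 32° ↓): 79 − 32 = 47°
+18° (analog 18° ↑): 47 + 18 = 65°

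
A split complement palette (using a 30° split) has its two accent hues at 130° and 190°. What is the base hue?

340°

The accents sit 30° either side of the complement, so the complement is their short-arc midpoint on the wheel.
Short-arc midpoint of 130° and 190°: 160°.
Base is 180° from the complement: 160 − 180 = -20 → -20 + 360 = 340°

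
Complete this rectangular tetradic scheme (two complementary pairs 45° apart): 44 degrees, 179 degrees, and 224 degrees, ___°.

359°

A rectangular tetradic uses two complementary pairs 45° apart: offsets 0°, 45°, 180°, 225°.
Among {44°, 179°, 224°}, 224° and 44° are a 180° pair.
The remaining hue 179° needs its own complement: 179 + 180 = 359°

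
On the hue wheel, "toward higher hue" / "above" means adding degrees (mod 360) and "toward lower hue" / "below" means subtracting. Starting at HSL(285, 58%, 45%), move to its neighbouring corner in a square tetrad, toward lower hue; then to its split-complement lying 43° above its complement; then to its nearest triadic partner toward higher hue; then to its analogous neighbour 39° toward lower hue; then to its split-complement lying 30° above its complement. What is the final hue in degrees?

349°

285 − 90 = 195°   (square ↓)
195 + 223 = 418 → 418 − 360 = 58°   (split-comp 43° ↑)
58 + 120 = 178°   (triadic ↑)
178 − 39 = 139°   (analog 39° ↓)
139 + 210 = 349°   (split-comp 30° ↑)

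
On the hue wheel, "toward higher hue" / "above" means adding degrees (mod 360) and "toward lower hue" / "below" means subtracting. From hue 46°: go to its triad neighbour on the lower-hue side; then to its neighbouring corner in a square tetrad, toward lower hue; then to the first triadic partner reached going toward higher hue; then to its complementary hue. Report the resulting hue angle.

triadic ↓ −120°: 46 − 120 = -74 → -74 + 360 = 286°
square ↓ −90°: 286 − 90 = 196°
triadic ↑ +120°: 196 + 120 = 316°
complement +180°: 316 + 180 = 496 → 496 − 360 = 136°

136°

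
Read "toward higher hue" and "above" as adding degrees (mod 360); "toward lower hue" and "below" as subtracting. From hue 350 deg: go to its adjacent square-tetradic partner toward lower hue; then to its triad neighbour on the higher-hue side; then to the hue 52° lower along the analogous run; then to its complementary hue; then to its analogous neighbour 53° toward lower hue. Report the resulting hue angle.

square ↓ −90°: 350 − 90 = 260°
triadic ↑ +120°: 260 + 120 = 380 → 380 − 360 = 20°
analog 52° ↓ −52°: 20 − 52 = -32 → -32 + 360 = 328°
complement +180°: 328 + 180 = 508 → 508 − 360 = 148°
analog 53° ↓ −53°: 148 − 53 = 95°

95°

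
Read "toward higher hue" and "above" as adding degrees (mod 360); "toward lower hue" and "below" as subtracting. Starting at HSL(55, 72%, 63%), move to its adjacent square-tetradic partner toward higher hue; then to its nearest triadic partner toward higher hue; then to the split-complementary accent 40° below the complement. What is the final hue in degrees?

45°

square ↑ +90°: 55 + 90 = 145°
triadic ↑ +120°: 145 + 120 = 265°
split-comp 40° ↓ +140°: 265 + 140 = 405 → 405 − 360 = 45°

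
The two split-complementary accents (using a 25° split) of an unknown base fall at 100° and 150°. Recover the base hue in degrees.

305°

The accents sit 25° either side of the complement, so the complement is their short-arc midpoint on the wheel.
Short-arc midpoint of 100° and 150°: 125°.
Base is 180° from the complement: 125 − 180 = -55 → -55 + 360 = 305°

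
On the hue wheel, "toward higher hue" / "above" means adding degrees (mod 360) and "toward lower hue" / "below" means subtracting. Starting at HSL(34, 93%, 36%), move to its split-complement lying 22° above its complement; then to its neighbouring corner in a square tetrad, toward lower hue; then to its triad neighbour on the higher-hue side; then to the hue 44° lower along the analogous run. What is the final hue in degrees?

222°

split-comp 22° ↑ +202°: 34 + 202 = 236°
square ↓ −90°: 236 − 90 = 146°
triadic ↑ +120°: 146 + 120 = 266°
analog 44° ↓ −44°: 266 − 44 = 222°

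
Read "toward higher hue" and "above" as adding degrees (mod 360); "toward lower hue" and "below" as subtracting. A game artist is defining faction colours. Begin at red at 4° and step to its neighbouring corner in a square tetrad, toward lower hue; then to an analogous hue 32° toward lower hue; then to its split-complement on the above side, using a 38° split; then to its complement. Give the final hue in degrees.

square ↓ −90°: 4 − 90 = -86 → -86 + 360 = 274°
analog 32° ↓ −32°: 274 − 32 = 242°
split-comp 38° ↑ +218°: 242 + 218 = 460 → 460 − 360 = 100°
complement +180°: 100 + 180 = 280°

280°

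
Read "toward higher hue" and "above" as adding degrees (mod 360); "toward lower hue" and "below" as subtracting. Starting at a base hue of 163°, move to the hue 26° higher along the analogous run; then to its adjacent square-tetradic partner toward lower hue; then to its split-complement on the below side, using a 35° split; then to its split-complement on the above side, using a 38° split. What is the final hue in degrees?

102°

analog 26° ↑ +26°: 163 + 26 = 189°
square ↓ −90°: 189 − 90 = 99°
split-comp 35° ↓ +145°: 99 + 145 = 244°
split-comp 38° ↑ +218°: 244 + 218 = 462 → 462 − 360 = 102°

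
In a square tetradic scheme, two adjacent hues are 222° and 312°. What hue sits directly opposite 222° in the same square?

42°

A square tetradic scheme places four hues 90° apart; opposite corners are 180° apart.
222 + 180 = 402 → 402 − 360 = 42°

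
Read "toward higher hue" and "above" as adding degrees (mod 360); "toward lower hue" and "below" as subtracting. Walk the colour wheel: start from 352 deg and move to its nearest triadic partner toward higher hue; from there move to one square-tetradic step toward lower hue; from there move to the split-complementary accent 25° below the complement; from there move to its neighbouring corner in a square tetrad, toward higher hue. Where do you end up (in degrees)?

352 + 120 = 472 → 472 − 360 = 112°   (triadic ↑)
112 − 90 = 22°   (square ↓)
22 + 155 = 177°   (split-comp 25° ↓)
177 + 90 = 267°   (square ↑)

267°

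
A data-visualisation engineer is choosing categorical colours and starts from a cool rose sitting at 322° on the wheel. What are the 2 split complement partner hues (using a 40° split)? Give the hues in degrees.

Split-complementary hues sit 40° either side of the complement.
Complement of 322°: 322 + 180 = 502 → 502 − 360 = 142°
142 − 40 = 102°
142 + 40 = 182°

102° and 182°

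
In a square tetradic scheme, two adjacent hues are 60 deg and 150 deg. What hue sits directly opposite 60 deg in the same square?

A square tetradic scheme places four hues 90° apart; opposite corners are 180° apart.
60 + 180 = 240°

240°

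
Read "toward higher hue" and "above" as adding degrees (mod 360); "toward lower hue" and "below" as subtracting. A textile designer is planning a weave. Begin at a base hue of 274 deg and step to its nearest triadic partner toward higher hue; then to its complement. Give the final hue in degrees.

214°

+120° (triadic ↑): 274 + 120 = 394 → 394 − 360 = 34°
+180° (complement): 34 + 180 = 214°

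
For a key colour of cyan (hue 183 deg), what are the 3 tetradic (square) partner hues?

273°, 3°, 93°

A square tetradic scheme places four hues every 90°.
183 + 90 = 273°
183 + 180 = 363 → 363 − 360 = 3°
183 + 270 = 453 → 453 − 360 = 93°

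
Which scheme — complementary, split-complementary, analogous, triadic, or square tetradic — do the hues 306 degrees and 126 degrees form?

complementary

Sort the hues: 126°, 306°.
Successive gaps around the wheel: 180°, 180°.
Two hues 180° apart are complementary.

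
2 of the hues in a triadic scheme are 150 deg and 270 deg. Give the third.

A triad places three hues 120° apart.
The full set through 150° is {30°, 150°, 270°}.
Given {150°, 270°}, the missing hue is 30°.

30°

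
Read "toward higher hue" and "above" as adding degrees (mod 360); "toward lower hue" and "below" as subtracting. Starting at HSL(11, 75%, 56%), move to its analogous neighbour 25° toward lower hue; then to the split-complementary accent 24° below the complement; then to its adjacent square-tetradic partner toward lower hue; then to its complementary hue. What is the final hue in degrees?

232°

−25° (analog 25° ↓): 11 − 25 = -14 → -14 + 360 = 346°
+156° (split-comp 24° ↓): 346 + 156 = 502 → 502 − 360 = 142°
−90° (square ↓): 142 − 90 = 52°
+180° (complement): 52 + 180 = 232°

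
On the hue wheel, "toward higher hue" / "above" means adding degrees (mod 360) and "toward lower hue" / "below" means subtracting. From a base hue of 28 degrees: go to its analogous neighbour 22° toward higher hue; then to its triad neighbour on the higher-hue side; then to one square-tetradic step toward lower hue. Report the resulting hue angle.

80°

28 + 22 = 50°   (analog 22° ↑)
50 + 120 = 170°   (triadic ↑)
170 − 90 = 80°   (square ↓)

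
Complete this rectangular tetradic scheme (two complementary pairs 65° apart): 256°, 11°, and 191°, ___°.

76°

A rectangular tetradic uses two complementary pairs 65° apart: offsets 0°, 65°, 180°, 245°.
Among {11°, 191°, 256°}, 191° and 11° are a 180° pair.
The remaining hue 256° needs its own complement: 256 + 180 = 436 → 436 − 360 = 76°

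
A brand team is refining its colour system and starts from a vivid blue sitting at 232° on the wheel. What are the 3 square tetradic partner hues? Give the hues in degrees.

322°, 52°, 142°

A square tetradic scheme places four hues every 90°.
232 + 90 = 322°
232 + 180 = 412 → 412 − 360 = 52°
232 + 270 = 502 → 502 − 360 = 142°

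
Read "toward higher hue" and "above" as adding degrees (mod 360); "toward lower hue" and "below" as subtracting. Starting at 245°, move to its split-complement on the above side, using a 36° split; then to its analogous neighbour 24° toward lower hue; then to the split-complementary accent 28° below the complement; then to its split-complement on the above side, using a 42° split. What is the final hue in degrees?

+216° (split-comp 36° ↑): 245 + 216 = 461 → 461 − 360 = 101°
−24° (analog 24° ↓): 101 − 24 = 77°
+152° (split-comp 28° ↓): 77 + 152 = 229°
+222° (split-comp 42° ↑): 229 + 222 = 451 → 451 − 360 = 91°

91°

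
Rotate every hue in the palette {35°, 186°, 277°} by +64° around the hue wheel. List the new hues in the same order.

99°, 250°, 341°

35 + 64 = 99°
186 + 64 = 250°
277 + 64 = 341°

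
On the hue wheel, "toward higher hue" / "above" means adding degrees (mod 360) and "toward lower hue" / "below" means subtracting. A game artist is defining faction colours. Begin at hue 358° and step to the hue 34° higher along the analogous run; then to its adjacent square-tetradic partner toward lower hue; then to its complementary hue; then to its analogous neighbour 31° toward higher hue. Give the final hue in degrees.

358 + 34 = 392 → 392 − 360 = 32°   (analog 34° ↑)
32 − 90 = -58 → -58 + 360 = 302°   (square ↓)
302 + 180 = 482 → 482 − 360 = 122°   (complement)
122 + 31 = 153°   (analog 31° ↑)

153°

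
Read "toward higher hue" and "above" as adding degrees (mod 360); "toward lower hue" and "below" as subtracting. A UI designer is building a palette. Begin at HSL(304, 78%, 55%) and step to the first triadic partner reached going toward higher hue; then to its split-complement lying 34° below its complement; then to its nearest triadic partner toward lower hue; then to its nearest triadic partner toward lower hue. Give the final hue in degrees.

triadic ↑ +120°: 304 + 120 = 424 → 424 − 360 = 64°
split-comp 34° ↓ +146°: 64 + 146 = 210°
triadic ↓ −120°: 210 − 120 = 90°
triadic ↓ −120°: 90 − 120 = -30 → -30 + 360 = 330°

330°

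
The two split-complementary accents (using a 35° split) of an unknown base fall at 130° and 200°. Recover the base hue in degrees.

345°

The accents sit 35° either side of the complement, so the complement is their short-arc midpoint on the wheel.
Short-arc midpoint of 130° and 200°: 165°.
Base is 180° from the complement: 165 − 180 = -15 → -15 + 360 = 345°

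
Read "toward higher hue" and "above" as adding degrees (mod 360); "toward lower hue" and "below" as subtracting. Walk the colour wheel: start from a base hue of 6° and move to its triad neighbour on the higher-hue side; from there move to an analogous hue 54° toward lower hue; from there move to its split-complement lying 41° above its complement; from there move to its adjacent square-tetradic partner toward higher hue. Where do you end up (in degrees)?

6 + 120 = 126°   (triadic ↑)
126 − 54 = 72°   (analog 54° ↓)
72 + 221 = 293°   (split-comp 41° ↑)
293 + 90 = 383 → 383 − 360 = 23°   (square ↑)

23°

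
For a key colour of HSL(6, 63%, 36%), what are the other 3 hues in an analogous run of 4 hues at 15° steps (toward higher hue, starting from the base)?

Analogous hues sit every 15° along the wheel.
6 + 15 = 21°
6 + 30 = 36°
6 + 45 = 51°

21°, 36°, 51°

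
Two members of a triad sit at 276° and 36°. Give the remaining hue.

A triad spaces three hues 120° apart.
The full set is {36°, 156°, 276°}.

156°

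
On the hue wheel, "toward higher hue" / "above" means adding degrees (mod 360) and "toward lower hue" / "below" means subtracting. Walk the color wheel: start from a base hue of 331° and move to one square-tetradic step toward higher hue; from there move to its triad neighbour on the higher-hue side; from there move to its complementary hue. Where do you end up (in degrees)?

1°

331 + 90 = 421 → 421 − 360 = 61°   (square ↑)
61 + 120 = 181°   (triadic ↑)
181 + 180 = 361 → 361 − 360 = 1°   (complement)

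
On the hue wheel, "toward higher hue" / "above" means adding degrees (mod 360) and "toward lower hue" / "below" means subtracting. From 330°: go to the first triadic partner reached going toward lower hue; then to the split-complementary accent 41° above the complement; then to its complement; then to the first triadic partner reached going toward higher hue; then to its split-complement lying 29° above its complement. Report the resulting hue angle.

220°

330 − 120 = 210°   (triadic ↓)
210 + 221 = 431 → 431 − 360 = 71°   (split-comp 41° ↑)
71 + 180 = 251°   (complement)
251 + 120 = 371 → 371 − 360 = 11°   (triadic ↑)
11 + 209 = 220°   (split-comp 29° ↑)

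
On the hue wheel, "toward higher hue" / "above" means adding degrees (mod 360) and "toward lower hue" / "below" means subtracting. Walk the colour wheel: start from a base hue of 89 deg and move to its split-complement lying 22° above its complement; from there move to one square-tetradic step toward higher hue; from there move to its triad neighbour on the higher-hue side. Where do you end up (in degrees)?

89 + 202 = 291°   (split-comp 22° ↑)
291 + 90 = 381 → 381 − 360 = 21°   (square ↑)
21 + 120 = 141°   (triadic ↑)

141°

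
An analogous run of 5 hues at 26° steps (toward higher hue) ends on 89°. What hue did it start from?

4 steps of 26° (toward higher hue) give a net shift of +104°.
Start = end − shift: 89 − 104 = -15 → -15 + 360 = 345°

345°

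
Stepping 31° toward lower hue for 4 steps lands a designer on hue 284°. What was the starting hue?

48°

4 steps of 31° (toward lower hue) give a net shift of −124°.
Start = end − shift: 284 + 124 = 408 → 408 − 360 = 48°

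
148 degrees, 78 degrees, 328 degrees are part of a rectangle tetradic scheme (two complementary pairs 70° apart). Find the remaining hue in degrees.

A rectangular tetradic uses two complementary pairs 70° apart: offsets 0°, 70°, 180°, 250°.
Among {78°, 148°, 328°}, 328° and 148° are a 180° pair.
The remaining hue 78° needs its own complement: 78 + 180 = 258°

258°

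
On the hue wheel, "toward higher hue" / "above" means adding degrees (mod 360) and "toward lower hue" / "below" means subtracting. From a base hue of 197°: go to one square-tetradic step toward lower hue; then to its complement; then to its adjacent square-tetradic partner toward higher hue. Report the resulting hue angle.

17°

197 − 90 = 107°   (square ↓)
107 + 180 = 287°   (complement)
287 + 90 = 377 → 377 − 360 = 17°   (square ↑)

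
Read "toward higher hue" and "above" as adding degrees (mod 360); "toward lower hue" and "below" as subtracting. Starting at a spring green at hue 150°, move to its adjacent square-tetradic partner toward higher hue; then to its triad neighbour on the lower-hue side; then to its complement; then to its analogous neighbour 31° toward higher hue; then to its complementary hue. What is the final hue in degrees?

+90° (square ↑): 150 + 90 = 240°
−120° (triadic ↓): 240 − 120 = 120°
+180° (complement): 120 + 180 = 300°
+31° (analog 31° ↑): 300 + 31 = 331°
+180° (complement): 331 + 180 = 511 → 511 − 360 = 151°

151°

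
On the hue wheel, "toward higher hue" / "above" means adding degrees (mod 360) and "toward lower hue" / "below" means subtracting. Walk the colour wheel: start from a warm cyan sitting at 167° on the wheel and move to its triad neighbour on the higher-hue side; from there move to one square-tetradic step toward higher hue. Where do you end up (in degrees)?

triadic ↑ +120°: 167 + 120 = 287°
square ↑ +90°: 287 + 90 = 377 → 377 − 360 = 17°

17°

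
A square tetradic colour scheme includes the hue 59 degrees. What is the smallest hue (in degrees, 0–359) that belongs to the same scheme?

59°

A square tetradic scheme places four hues every 90°.
The full set through 59° is {59°, 149°, 239°, 329°}.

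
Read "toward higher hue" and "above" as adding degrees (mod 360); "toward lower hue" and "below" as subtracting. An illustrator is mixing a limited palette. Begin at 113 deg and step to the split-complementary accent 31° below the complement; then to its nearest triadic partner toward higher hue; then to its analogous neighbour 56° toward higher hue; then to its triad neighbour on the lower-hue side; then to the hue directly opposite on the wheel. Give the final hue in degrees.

138°

+149° (split-comp 31° ↓): 113 + 149 = 262°
+120° (triadic ↑): 262 + 120 = 382 → 382 − 360 = 22°
+56° (analog 56° ↑): 22 + 56 = 78°
−120° (triadic ↓): 78 − 120 = -42 → -42 + 360 = 318°
+180° (complement): 318 + 180 = 498 → 498 − 360 = 138°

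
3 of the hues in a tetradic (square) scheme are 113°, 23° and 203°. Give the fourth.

A square tetradic scheme places four hues every 90°.
The full set through 23° is {23°, 113°, 203°, 293°}.
Given {23°, 113°, 203°}, the missing hue is 293°.

293°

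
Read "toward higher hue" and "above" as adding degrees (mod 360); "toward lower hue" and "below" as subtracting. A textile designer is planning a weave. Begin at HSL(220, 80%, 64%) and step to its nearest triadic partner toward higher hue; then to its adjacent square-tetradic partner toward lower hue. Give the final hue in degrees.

+120° (triadic ↑): 220 + 120 = 340°
−90° (square ↓): 340 − 90 = 250°

250°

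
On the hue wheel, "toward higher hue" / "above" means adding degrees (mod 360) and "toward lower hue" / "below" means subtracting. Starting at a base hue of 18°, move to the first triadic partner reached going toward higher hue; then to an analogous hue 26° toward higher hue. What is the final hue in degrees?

triadic ↑ +120°: 18 + 120 = 138°
analog 26° ↑ +26°: 138 + 26 = 164°

164°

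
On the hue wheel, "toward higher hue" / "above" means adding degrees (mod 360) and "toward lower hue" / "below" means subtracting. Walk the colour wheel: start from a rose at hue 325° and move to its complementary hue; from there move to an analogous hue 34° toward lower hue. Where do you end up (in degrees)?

325 + 180 = 505 → 505 − 360 = 145°   (complement)
145 − 34 = 111°   (analog 34° ↓)

111°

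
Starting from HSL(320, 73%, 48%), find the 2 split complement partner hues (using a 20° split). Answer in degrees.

Complement of 320 deg: 320 + 180 = 500 → 500 − 360 = 140°
140 − 20 = 120°
140 + 20 = 160°

120° and 160°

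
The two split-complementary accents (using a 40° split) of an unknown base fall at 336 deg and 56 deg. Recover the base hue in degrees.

The accents sit 40° either side of the complement, so the complement is their short-arc midpoint on the wheel.
Short-arc midpoint of 336° and 56°: 16°.
Base is 180° from the complement: 16 − 180 = -164 → -164 + 360 = 196°

196°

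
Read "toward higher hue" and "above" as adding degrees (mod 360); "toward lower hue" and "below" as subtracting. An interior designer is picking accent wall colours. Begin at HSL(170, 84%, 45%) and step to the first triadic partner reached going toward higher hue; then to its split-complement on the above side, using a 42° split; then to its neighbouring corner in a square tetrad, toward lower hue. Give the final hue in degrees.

62°

170 + 120 = 290°   (triadic ↑)
290 + 222 = 512 → 512 − 360 = 152°   (split-comp 42° ↑)
152 − 90 = 62°   (square ↓)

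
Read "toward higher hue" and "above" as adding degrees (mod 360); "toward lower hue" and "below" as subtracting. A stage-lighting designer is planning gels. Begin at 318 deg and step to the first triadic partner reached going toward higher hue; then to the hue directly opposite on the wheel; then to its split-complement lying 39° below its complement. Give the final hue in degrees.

39°

+120° (triadic ↑): 318 + 120 = 438 → 438 − 360 = 78°
+180° (complement): 78 + 180 = 258°
+141° (split-comp 39° ↓): 258 + 141 = 399 → 399 − 360 = 39°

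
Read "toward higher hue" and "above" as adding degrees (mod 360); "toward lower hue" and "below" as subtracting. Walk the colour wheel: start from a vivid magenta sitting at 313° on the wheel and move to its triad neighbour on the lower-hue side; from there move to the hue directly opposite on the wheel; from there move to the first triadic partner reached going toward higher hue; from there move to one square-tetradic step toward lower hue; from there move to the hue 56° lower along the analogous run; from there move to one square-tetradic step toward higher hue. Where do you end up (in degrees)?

313 − 120 = 193°   (triadic ↓)
193 + 180 = 373 → 373 − 360 = 13°   (complement)
13 + 120 = 133°   (triadic ↑)
133 − 90 = 43°   (square ↓)
43 − 56 = -13 → -13 + 360 = 347°   (analog 56° ↓)
347 + 90 = 437 → 437 − 360 = 77°   (square ↑)

77°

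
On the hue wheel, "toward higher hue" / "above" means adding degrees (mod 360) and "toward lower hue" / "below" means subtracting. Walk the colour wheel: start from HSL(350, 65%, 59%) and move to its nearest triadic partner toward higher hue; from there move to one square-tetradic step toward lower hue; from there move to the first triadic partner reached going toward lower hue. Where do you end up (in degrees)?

350 + 120 = 470 → 470 − 360 = 110°   (triadic ↑)
110 − 90 = 20°   (square ↓)
20 − 120 = -100 → -100 + 360 = 260°   (triadic ↓)

260°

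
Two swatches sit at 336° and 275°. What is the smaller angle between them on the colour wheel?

|336 − 275| = 61.
61 ≤ 180, so the shorter arc is 61°.

61°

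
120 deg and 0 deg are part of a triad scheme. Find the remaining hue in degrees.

A triad places three hues 120° apart.
The full set through 0° is {0°, 120°, 240°}.
Given {0°, 120°}, the missing hue is 240°.

240°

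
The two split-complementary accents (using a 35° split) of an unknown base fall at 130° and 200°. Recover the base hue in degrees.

The accents sit 35° either side of the complement, so the complement is their short-arc midpoint on the wheel.
Short-arc midpoint of 130° and 200°: 165°.
Base is 180° from the complement: 165 − 180 = -15 → -15 + 360 = 345°

345°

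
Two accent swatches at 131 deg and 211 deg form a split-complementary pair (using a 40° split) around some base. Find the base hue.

The accents sit 40° either side of the complement, so the complement is their short-arc midpoint on the wheel.
Short-arc midpoint of 131° and 211°: 171°.
Base is 180° from the complement: 171 − 180 = -9 → -9 + 360 = 351°

351°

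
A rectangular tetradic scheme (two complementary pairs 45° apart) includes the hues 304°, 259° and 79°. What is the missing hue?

124°

A rectangular tetradic uses two complementary pairs 45° apart: offsets 0°, 45°, 180°, 225°.
Among {79°, 259°, 304°}, 79° and 259° are a 180° pair.
The remaining hue 304° needs its own complement: 304 + 180 = 484 → 484 − 360 = 124°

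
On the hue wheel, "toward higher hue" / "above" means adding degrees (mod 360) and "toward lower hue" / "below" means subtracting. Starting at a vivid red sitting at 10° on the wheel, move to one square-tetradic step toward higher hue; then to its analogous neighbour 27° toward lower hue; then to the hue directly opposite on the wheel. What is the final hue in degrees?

253°

10 + 90 = 100°   (square ↑)
100 − 27 = 73°   (analog 27° ↓)
73 + 180 = 253°   (complement)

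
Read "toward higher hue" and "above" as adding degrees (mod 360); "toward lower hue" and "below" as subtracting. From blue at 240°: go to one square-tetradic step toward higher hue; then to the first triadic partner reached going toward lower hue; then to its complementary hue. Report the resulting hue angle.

30°

+90° (square ↑): 240 + 90 = 330°
−120° (triadic ↓): 330 − 120 = 210°
+180° (complement): 210 + 180 = 390 → 390 − 360 = 30°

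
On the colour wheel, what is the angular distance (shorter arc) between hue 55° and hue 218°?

163°

|55 − 218| = 163.
163 ≤ 180, so the shorter arc is 163°.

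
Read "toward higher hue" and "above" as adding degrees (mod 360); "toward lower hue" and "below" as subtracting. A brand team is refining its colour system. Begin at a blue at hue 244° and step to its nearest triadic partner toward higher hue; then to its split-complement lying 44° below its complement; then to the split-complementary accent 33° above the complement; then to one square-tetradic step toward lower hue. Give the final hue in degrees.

244 + 120 = 364 → 364 − 360 = 4°   (triadic ↑)
4 + 136 = 140°   (split-comp 44° ↓)
140 + 213 = 353°   (split-comp 33° ↑)
353 − 90 = 263°   (square ↓)

263°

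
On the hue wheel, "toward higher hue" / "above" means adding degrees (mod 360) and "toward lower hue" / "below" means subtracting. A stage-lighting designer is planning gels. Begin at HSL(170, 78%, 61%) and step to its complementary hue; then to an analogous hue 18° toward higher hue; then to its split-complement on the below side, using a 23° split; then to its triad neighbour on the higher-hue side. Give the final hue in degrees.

+180° (complement): 170 + 180 = 350°
+18° (analog 18° ↑): 350 + 18 = 368 → 368 − 360 = 8°
+157° (split-comp 23° ↓): 8 + 157 = 165°
+120° (triadic ↑): 165 + 120 = 285°

285°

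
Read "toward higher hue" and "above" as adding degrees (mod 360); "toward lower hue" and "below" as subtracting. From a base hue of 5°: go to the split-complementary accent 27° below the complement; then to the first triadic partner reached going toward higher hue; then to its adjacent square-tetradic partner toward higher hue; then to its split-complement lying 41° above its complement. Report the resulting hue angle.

229°

5 + 153 = 158°   (split-comp 27° ↓)
158 + 120 = 278°   (triadic ↑)
278 + 90 = 368 → 368 − 360 = 8°   (square ↑)
8 + 221 = 229°   (split-comp 41° ↑)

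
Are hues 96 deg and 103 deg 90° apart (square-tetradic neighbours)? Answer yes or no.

no

Angular distance: |96 − 103| = 7 = 7°.
90° apart (square-tetradic neighbours) requires 90°.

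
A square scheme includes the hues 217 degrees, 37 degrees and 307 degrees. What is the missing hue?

127°

A square tetradic scheme places four hues every 90°.
The full set through 37° is {37°, 127°, 217°, 307°}.
Given {37°, 217°, 307°}, the missing hue is 127°.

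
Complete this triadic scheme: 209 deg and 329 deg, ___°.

A triad places three hues 120° apart.
The full set through 209° is {89°, 209°, 329°}.
Given {209°, 329°}, the missing hue is 89°.

89°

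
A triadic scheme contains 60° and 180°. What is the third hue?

300°

A triad spaces three hues 120° apart.
The full set is {60°, 180°, 300°}.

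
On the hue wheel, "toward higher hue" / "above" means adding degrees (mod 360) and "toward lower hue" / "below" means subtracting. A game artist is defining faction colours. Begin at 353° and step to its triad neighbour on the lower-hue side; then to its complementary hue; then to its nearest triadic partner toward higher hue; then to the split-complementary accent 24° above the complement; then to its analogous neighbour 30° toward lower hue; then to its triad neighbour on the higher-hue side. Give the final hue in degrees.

107°

triadic ↓ −120°: 353 − 120 = 233°
complement +180°: 233 + 180 = 413 → 413 − 360 = 53°
triadic ↑ +120°: 53 + 120 = 173°
split-comp 24° ↑ +204°: 173 + 204 = 377 → 377 − 360 = 17°
analog 30° ↓ −30°: 17 − 30 = -13 → -13 + 360 = 347°
triadic ↑ +120°: 347 + 120 = 467 → 467 − 360 = 107°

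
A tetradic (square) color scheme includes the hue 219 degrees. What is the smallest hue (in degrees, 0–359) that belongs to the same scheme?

39°

A square tetradic scheme places four hues every 90°.
The full set through 219° is {39°, 129°, 219°, 309°}.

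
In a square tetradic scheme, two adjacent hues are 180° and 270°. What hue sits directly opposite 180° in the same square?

A square tetradic scheme places four hues 90° apart; opposite corners are 180° apart.
180 + 180 = 360 → 360 − 360 = 0°

0°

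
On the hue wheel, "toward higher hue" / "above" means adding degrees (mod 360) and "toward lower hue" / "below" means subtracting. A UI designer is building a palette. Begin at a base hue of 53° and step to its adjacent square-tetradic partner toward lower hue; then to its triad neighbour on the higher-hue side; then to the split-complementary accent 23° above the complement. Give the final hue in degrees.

286°

−90° (square ↓): 53 − 90 = -37 → -37 + 360 = 323°
+120° (triadic ↑): 323 + 120 = 443 → 443 − 360 = 83°
+203° (split-comp 23° ↑): 83 + 203 = 286°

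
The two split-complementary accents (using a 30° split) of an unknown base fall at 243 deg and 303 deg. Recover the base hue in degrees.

93°

The accents sit 30° either side of the complement, so the complement is their short-arc midpoint on the wheel.
Short-arc midpoint of 243° and 303°: 273°.
Base is 180° from the complement: 273 − 180 = 93°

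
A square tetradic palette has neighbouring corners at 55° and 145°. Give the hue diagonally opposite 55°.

A square tetradic scheme places four hues 90° apart; opposite corners are 180° apart.
55 + 180 = 235°

235°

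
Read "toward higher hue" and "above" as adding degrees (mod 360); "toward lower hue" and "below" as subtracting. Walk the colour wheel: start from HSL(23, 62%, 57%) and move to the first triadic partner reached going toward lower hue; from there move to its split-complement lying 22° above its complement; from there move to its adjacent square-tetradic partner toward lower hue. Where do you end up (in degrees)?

15°

−120° (triadic ↓): 23 − 120 = -97 → -97 + 360 = 263°
+202° (split-comp 22° ↑): 263 + 202 = 465 → 465 − 360 = 105°
−90° (square ↓): 105 − 90 = 15°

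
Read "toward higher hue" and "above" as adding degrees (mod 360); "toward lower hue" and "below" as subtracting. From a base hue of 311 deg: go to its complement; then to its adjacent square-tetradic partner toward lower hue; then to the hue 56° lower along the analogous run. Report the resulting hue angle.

345°

311 + 180 = 491 → 491 − 360 = 131°   (complement)
131 − 90 = 41°   (square ↓)
41 − 56 = -15 → -15 + 360 = 345°   (analog 56° ↓)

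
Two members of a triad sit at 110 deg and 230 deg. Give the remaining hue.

A triad spaces three hues 120° apart.
The full set is {110°, 230°, 350°}.

350°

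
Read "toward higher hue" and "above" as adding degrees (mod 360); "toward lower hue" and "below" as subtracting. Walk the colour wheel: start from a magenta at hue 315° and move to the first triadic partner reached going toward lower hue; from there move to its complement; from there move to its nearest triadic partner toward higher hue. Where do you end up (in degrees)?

triadic ↓ −120°: 315 − 120 = 195°
complement +180°: 195 + 180 = 375 → 375 − 360 = 15°
triadic ↑ +120°: 15 + 120 = 135°

135°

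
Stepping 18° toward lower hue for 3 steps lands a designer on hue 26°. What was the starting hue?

80°

3 steps of 18° (toward lower hue) give a net shift of −54°.
Start = end − shift: 26 + 54 = 80°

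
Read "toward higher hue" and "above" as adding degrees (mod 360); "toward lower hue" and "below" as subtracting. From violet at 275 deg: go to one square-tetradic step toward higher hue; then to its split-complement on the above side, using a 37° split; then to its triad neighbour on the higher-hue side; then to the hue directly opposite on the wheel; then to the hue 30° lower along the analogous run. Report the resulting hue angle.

275 + 90 = 365 → 365 − 360 = 5°   (square ↑)
5 + 217 = 222°   (split-comp 37° ↑)
222 + 120 = 342°   (triadic ↑)
342 + 180 = 522 → 522 − 360 = 162°   (complement)
162 − 30 = 132°   (analog 30° ↓)

132°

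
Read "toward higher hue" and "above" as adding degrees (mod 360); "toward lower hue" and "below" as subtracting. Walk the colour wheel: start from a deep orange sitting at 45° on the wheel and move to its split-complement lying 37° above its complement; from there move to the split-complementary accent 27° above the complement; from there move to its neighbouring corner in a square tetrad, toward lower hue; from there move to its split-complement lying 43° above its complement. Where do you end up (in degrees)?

242°

+217° (split-comp 37° ↑): 45 + 217 = 262°
+207° (split-comp 27° ↑): 262 + 207 = 469 → 469 − 360 = 109°
−90° (square ↓): 109 − 90 = 19°
+223° (split-comp 43° ↑): 19 + 223 = 242°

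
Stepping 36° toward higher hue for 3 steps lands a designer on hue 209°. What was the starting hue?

101°

3 steps of 36° (toward higher hue) give a net shift of +108°.
Start = end − shift: 209 − 108 = 101°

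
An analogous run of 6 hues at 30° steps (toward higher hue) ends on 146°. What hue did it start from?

356°

5 steps of 30° (toward higher hue) give a net shift of +150°.
Start = end − shift: 146 − 150 = -4 → -4 + 360 = 356°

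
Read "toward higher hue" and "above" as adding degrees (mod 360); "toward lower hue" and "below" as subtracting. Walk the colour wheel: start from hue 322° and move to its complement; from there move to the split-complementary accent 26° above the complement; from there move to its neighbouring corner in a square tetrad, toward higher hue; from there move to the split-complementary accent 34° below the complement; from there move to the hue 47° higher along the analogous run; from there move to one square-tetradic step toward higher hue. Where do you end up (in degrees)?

1°

322 + 180 = 502 → 502 − 360 = 142°   (complement)
142 + 206 = 348°   (split-comp 26° ↑)
348 + 90 = 438 → 438 − 360 = 78°   (square ↑)
78 + 146 = 224°   (split-comp 34° ↓)
224 + 47 = 271°   (analog 47° ↑)
271 + 90 = 361 → 361 − 360 = 1°   (square ↑)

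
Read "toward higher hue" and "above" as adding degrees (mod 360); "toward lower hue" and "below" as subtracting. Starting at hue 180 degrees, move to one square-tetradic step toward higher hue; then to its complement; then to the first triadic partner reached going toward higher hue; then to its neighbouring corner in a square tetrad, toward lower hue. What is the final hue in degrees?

square ↑ +90°: 180 + 90 = 270°
complement +180°: 270 + 180 = 450 → 450 − 360 = 90°
triadic ↑ +120°: 90 + 120 = 210°
square ↓ −90°: 210 − 90 = 120°

120°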